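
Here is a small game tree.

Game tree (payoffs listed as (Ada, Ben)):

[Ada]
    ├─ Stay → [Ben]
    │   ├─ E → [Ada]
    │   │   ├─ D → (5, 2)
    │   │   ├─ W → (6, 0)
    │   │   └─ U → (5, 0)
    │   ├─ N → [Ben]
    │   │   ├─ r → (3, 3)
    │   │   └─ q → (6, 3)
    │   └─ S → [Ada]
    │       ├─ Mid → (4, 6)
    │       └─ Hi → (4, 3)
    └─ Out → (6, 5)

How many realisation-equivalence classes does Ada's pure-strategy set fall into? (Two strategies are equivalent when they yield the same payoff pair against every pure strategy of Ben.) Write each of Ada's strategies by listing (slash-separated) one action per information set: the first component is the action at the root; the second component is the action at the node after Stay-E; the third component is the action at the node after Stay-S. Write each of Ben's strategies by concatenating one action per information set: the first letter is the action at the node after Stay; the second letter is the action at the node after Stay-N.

7

Ada has 12 pure strategies: Stay/D/Mid, Stay/D/Hi, Stay/W/Mid, Stay/W/Hi, Stay/U/Mid, Stay/U/Hi, Out/D/Mid, Out/D/Hi, Out/W/Mid, Out/W/Hi, Out/U/Mid, Out/U/Hi. Columns: Er, Eq, Nr, Nq, Sr, Sq.
{Stay/D/Mid} → row (5,2) (5,2) (3,3) (6,3) (4,6) (4,6)
{Stay/D/Hi} → row (5,2) (5,2) (3,3) (6,3) (4,3) (4,3)
{Stay/W/Mid} → row (6,0) (6,0) (3,3) (6,3) (4,6) (4,6)
{Stay/W/Hi} → row (6,0) (6,0) (3,3) (6,3) (4,3) (4,3)
{Stay/U/Mid} → row (5,0) (5,0) (3,3) (6,3) (4,6) (4,6)
{Stay/U/Hi} → row (5,0) (5,0) (3,3) (6,3) (4,3) (4,3)
{Out/D/Mid, Out/D/Hi, Out/W/Mid, Out/W/Hi, Out/U/Mid, Out/U/Hi} → row (6,5) (6,5) (6,5) (6,5) (6,5) (6,5)
That's 7 distinct rows out of 12 strategies.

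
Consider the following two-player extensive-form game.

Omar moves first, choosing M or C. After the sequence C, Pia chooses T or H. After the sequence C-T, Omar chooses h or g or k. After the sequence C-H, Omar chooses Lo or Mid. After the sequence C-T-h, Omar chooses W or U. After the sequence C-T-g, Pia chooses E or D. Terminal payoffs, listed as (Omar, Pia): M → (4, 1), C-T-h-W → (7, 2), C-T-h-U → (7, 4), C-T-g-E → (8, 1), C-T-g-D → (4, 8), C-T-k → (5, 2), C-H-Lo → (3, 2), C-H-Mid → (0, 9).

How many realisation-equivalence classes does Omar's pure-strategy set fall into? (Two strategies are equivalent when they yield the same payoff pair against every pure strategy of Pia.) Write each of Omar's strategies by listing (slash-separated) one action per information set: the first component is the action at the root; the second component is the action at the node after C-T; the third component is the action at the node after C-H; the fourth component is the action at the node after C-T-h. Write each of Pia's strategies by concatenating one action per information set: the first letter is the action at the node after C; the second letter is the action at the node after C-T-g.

Omar has 24 pure strategies: M/h/Lo/W, M/h/Lo/U, M/h/Mid/W, M/h/Mid/U, M/g/Lo/W, M/g/Lo/U, M/g/Mid/W, M/g/Mid/U, M/k/Lo/W, M/k/Lo/U, M/k/Mid/W, M/k/Mid/U, C/h/Lo/W, C/h/Lo/U, C/h/Mid/W, C/h/Mid/U, C/g/Lo/W, C/g/Lo/U, C/g/Mid/W, C/g/Mid/U, C/k/Lo/W, C/k/Lo/U, C/k/Mid/W, C/k/Mid/U. Columns: TE, TD, HE, HD.
{M/h/Lo/W, M/h/Lo/U, M/h/Mid/W, M/h/Mid/U, M/g/Lo/W, M/g/Lo/U, M/g/Mid/W, M/g/Mid/U, M/k/Lo/W, M/k/Lo/U, M/k/Mid/W, M/k/Mid/U} → row (4,1) (4,1) (4,1) (4,1)
{C/h/Lo/W} → row (7,2) (7,2) (3,2) (3,2)
{C/h/Lo/U} → row (7,4) (7,4) (3,2) (3,2)
{C/h/Mid/W} → row (7,2) (7,2) (0,9) (0,9)
{C/h/Mid/U} → row (7,4) (7,4) (0,9) (0,9)
{C/g/Lo/W, C/g/Lo/U} → row (8,1) (4,8) (3,2) (3,2)
{C/g/Mid/W, C/g/Mid/U} → row (8,1) (4,8) (0,9) (0,9)
{C/k/Lo/W, C/k/Lo/U} → row (5,2) (5,2) (3,2) (3,2)
{C/k/Mid/W, C/k/Mid/U} → row (5,2) (5,2) (0,9) (0,9)
That's 9 distinct rows out of 24 strategies.

9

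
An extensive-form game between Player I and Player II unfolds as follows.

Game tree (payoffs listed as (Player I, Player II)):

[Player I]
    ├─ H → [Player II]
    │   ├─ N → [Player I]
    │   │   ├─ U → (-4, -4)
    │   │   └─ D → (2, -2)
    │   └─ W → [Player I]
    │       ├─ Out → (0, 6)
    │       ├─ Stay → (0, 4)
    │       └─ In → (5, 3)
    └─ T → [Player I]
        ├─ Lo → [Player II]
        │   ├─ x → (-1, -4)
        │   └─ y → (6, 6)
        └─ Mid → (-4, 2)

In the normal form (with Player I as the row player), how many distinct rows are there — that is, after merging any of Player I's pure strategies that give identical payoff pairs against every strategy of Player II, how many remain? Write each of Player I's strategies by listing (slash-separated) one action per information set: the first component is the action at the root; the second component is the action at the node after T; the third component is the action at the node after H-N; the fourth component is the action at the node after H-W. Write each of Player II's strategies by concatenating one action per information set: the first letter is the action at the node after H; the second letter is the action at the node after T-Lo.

Player I has 24 pure strategies: H/Lo/U/Out, H/Lo/U/Stay, H/Lo/U/In, H/Lo/D/Out, H/Lo/D/Stay, H/Lo/D/In, H/Mid/U/Out, H/Mid/U/Stay, H/Mid/U/In, H/Mid/D/Out, H/Mid/D/Stay, H/Mid/D/In, T/Lo/U/Out, T/Lo/U/Stay, T/Lo/U/In, T/Lo/D/Out, T/Lo/D/Stay, T/Lo/D/In, T/Mid/U/Out, T/Mid/U/Stay, T/Mid/U/In, T/Mid/D/Out, T/Mid/D/Stay, T/Mid/D/In. Columns: Nx, Ny, Wx, Wy.
{H/Lo/U/Out, H/Mid/U/Out} → row (-4,-4) (-4,-4) (0,6) (0,6)
{H/Lo/U/Stay, H/Mid/U/Stay} → row (-4,-4) (-4,-4) (0,4) (0,4)
{H/Lo/U/In, H/Mid/U/In} → row (-4,-4) (-4,-4) (5,3) (5,3)
{H/Lo/D/Out, H/Mid/D/Out} → row (2,-2) (2,-2) (0,6) (0,6)
{H/Lo/D/Stay, H/Mid/D/Stay} → row (2,-2) (2,-2) (0,4) (0,4)
{H/Lo/D/In, H/Mid/D/In} → row (2,-2) (2,-2) (5,3) (5,3)
{T/Lo/U/Out, T/Lo/U/Stay, T/Lo/U/In, T/Lo/D/Out, T/Lo/D/Stay, T/Lo/D/In} → row (-1,-4) (6,6) (-1,-4) (6,6)
{T/Mid/U/Out, T/Mid/U/Stay, T/Mid/U/In, T/Mid/D/Out, T/Mid/D/Stay, T/Mid/D/In} → row (-4,2) (-4,2) (-4,2) (-4,2)
That's 8 distinct rows out of 24 strategies.

8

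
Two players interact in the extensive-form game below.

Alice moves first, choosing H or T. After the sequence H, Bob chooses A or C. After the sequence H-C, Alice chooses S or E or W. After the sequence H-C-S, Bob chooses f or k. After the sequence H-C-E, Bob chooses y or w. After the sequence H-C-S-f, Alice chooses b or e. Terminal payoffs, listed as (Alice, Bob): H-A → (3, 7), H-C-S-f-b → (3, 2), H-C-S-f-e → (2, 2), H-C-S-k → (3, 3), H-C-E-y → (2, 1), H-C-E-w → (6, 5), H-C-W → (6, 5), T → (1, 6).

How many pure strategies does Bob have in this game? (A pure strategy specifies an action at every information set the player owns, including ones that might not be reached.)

Bob owns the node after H with actions {A, C} — two choices.
Bob owns the node after H-C-S with actions {f, k} — two choices.
Bob owns the node after H-C-E with actions {y, w} — two choices.
A pure strategy fixes one action at each information set independently, so the count is the product 2 × 2 × 2 = 8.
(For reference, Alice has 12 pure strategies, giving a 8×12 normal-form matrix.)

8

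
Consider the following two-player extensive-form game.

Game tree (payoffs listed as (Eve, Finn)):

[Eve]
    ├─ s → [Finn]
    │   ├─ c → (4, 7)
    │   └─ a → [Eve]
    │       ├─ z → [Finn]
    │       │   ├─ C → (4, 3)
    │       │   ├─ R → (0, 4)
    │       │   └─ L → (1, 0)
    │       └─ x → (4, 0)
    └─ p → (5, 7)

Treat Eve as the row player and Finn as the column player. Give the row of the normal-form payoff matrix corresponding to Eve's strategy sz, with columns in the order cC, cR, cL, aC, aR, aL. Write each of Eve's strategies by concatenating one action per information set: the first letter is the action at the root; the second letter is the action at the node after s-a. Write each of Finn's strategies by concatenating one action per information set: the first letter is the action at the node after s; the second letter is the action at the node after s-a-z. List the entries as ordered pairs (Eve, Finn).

(4,7) (4,7) (4,7) (4,3) (0,4) (1,0)

vs cC: Eve plays s → Finn plays c at [s] → (4, 7)
vs cR: Eve plays s → Finn plays c at [s] → (4, 7)
vs cL: Eve plays s → Finn plays c at [s] → (4, 7)
vs aC: Eve plays s → Finn plays a at [s] → Eve plays z at [s-a] → Finn plays C at [s-a-z] → (4, 3)
vs aR: Eve plays s → Finn plays a at [s] → Eve plays z at [s-a] → Finn plays R at [s-a-z] → (0, 4)
vs aL: Eve plays s → Finn plays a at [s] → Eve plays z at [s-a] → Finn plays L at [s-a-z] → (1, 0)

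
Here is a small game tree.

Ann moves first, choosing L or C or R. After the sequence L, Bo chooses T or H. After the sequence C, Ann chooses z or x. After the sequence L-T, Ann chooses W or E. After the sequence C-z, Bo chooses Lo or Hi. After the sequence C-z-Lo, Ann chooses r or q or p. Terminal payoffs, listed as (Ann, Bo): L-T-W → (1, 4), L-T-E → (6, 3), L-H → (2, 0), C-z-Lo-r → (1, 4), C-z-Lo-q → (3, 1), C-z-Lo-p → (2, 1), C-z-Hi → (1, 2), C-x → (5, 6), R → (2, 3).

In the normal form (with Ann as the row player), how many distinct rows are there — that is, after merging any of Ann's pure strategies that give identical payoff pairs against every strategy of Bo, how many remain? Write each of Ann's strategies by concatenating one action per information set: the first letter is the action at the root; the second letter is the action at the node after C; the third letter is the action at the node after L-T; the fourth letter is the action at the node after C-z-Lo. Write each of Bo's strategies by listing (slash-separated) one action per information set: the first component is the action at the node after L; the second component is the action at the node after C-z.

7

Ann has 36 pure strategies: LzWr, LzWq, LzWp, LzEr, LzEq, LzEp, LxWr, LxWq, LxWp, LxEr, LxEq, LxEp, CzWr, CzWq, CzWp, CzEr, CzEq, CzEp, CxWr, CxWq, CxWp, CxEr, CxEq, CxEp, RzWr, RzWq, RzWp, RzEr, RzEq, RzEp, RxWr, RxWq, RxWp, RxEr, RxEq, RxEp. Columns: T/Lo, T/Hi, H/Lo, H/Hi.
{LzWr, LzWq, LzWp, LxWr, LxWq, LxWp} → row (1,4) (1,4) (2,0) (2,0)
{LzEr, LzEq, LzEp, LxEr, LxEq, LxEp} → row (6,3) (6,3) (2,0) (2,0)
{CzWr, CzEr} → row (1,4) (1,2) (1,4) (1,2)
{CzWq, CzEq} → row (3,1) (1,2) (3,1) (1,2)
{CzWp, CzEp} → row (2,1) (1,2) (2,1) (1,2)
{CxWr, CxWq, CxWp, CxEr, CxEq, CxEp} → row (5,6) (5,6) (5,6) (5,6)
{RzWr, RzWq, RzWp, RzEr, RzEq, RzEp, RxWr, RxWq, RxWp, RxEr, RxEq, RxEp} → row (2,3) (2,3) (2,3) (2,3)
That's 7 distinct rows out of 36 strategies.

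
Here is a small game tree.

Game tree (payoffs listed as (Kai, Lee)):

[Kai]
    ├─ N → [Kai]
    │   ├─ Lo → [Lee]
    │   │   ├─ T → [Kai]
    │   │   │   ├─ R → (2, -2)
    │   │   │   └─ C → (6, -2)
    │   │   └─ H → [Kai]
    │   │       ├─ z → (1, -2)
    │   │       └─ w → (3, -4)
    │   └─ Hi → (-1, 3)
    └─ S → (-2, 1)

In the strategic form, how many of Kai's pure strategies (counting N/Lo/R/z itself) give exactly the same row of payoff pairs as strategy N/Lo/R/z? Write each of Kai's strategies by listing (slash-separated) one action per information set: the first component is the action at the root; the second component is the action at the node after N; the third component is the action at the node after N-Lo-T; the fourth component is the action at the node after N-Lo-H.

1

Row for N/Lo/R/z (columns T, H): (2,-2) (1,-2).
Every one of Kai's information sets is on the play path for some reply by Lee when Kai follows N/Lo/R/z.
Changing the action at any of them therefore changes at least one column, so only N/Lo/R/z itself gives this row.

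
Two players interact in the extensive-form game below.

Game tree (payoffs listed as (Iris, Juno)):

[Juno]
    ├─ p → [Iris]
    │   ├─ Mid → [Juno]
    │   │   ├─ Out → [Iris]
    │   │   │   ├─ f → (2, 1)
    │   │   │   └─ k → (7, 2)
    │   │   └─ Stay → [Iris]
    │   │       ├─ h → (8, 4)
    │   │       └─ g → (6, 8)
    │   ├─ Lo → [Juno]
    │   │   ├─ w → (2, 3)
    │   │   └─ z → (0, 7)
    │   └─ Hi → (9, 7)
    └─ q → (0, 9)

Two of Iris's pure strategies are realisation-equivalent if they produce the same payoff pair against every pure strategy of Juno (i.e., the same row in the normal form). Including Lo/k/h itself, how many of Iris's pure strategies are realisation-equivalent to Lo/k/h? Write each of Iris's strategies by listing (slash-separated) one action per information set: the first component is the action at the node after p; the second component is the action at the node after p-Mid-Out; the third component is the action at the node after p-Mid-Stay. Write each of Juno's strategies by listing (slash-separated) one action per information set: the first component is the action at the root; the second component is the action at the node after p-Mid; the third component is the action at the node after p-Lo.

4

Row for Lo/k/h (columns p/Out/w, p/Out/z, p/Stay/w, p/Stay/z, q/Out/w, q/Out/z, q/Stay/w, q/Stay/z): (2,3) (0,7) (2,3) (0,7) (0,9) (0,9) (0,9) (0,9).
Under Lo/k/h, Iris's choice at the node after p-Mid-Out and at the node after p-Mid-Stay can never be reached regardless of what Juno does, so varying those choices leaves every outcome unchanged.
Holding the reachable choices fixed and varying the unreachable ones freely already gives 2 × 2 = 4 equivalent strategies.
No other strategy reproduces this row, so those 4 are the full class: Lo/f/h, Lo/f/g, Lo/k/h, Lo/k/g.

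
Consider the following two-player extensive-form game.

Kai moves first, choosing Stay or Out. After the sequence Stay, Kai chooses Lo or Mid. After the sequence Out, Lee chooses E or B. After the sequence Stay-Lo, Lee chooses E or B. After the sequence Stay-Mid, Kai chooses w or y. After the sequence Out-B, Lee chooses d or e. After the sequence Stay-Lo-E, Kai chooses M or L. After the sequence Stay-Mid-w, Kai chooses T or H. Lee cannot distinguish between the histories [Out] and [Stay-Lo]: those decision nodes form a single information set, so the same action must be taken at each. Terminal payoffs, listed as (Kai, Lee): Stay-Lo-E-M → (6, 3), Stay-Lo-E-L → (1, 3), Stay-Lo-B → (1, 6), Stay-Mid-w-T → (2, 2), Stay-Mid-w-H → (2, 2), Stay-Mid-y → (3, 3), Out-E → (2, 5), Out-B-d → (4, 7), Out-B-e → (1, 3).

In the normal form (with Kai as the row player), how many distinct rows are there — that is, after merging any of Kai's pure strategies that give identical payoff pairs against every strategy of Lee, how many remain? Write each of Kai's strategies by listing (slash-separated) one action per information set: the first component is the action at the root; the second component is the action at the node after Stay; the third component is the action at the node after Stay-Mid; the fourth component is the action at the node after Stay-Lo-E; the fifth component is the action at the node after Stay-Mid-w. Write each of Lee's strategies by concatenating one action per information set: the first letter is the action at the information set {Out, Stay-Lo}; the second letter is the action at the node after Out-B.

5

Kai has 32 pure strategies: Stay/Lo/w/M/T, Stay/Lo/w/M/H, Stay/Lo/w/L/T, Stay/Lo/w/L/H, Stay/Lo/y/M/T, Stay/Lo/y/M/H, Stay/Lo/y/L/T, Stay/Lo/y/L/H, Stay/Mid/w/M/T, Stay/Mid/w/M/H, Stay/Mid/w/L/T, Stay/Mid/w/L/H, Stay/Mid/y/M/T, Stay/Mid/y/M/H, Stay/Mid/y/L/T, Stay/Mid/y/L/H, Out/Lo/w/M/T, Out/Lo/w/M/H, Out/Lo/w/L/T, Out/Lo/w/L/H, Out/Lo/y/M/T, Out/Lo/y/M/H, Out/Lo/y/L/T, Out/Lo/y/L/H, Out/Mid/w/M/T, Out/Mid/w/M/H, Out/Mid/w/L/T, Out/Mid/w/L/H, Out/Mid/y/M/T, Out/Mid/y/M/H, Out/Mid/y/L/T, Out/Mid/y/L/H. Columns: Ed, Ee, Bd, Be.
{Stay/Lo/w/M/T, Stay/Lo/w/M/H, Stay/Lo/y/M/T, Stay/Lo/y/M/H} → row (6,3) (6,3) (1,6) (1,6)
{Stay/Lo/w/L/T, Stay/Lo/w/L/H, Stay/Lo/y/L/T, Stay/Lo/y/L/H} → row (1,3) (1,3) (1,6) (1,6)
{Stay/Mid/w/M/T, Stay/Mid/w/M/H, Stay/Mid/w/L/T, Stay/Mid/w/L/H} → row (2,2) (2,2) (2,2) (2,2)
{Stay/Mid/y/M/T, Stay/Mid/y/M/H, Stay/Mid/y/L/T, Stay/Mid/y/L/H} → row (3,3) (3,3) (3,3) (3,3)
{Out/Lo/w/M/T, Out/Lo/w/M/H, Out/Lo/w/L/T, Out/Lo/w/L/H, Out/Lo/y/M/T, Out/Lo/y/M/H, Out/Lo/y/L/T, Out/Lo/y/L/H, Out/Mid/w/M/T, Out/Mid/w/M/H, Out/Mid/w/L/T, Out/Mid/w/L/H, Out/Mid/y/M/T, Out/Mid/y/M/H, Out/Mid/y/L/T, Out/Mid/y/L/H} → row (2,5) (2,5) (4,7) (1,3)
That's 5 distinct rows out of 32 strategies.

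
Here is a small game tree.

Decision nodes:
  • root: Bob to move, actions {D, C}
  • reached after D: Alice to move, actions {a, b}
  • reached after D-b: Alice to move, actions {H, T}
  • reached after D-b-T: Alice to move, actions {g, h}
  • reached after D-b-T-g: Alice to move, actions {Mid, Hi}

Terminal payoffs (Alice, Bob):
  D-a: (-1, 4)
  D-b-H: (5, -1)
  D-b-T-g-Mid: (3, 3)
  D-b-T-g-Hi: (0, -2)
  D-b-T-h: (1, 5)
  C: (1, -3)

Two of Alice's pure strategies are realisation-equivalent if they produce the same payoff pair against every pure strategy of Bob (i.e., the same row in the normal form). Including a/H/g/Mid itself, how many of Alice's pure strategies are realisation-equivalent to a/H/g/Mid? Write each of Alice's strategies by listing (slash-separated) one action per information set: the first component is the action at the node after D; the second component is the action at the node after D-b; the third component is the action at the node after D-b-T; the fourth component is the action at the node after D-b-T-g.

8

Row for a/H/g/Mid (columns D, C): (-1,4) (1,-3).
Under a/H/g/Mid, Alice's choice at the node after D-b and at the node after D-b-T and at the node after D-b-T-g can never be reached regardless of what Bob does, so varying those choices leaves every outcome unchanged.
Holding the reachable choices fixed and varying the unreachable ones freely already gives 2 × 2 × 2 = 8 equivalent strategies.
No other strategy reproduces this row, so those 8 are the full class: a/H/g/Mid, a/H/g/Hi, a/H/h/Mid, a/H/h/Hi, a/T/g/Mid, a/T/g/Hi, a/T/h/Mid, a/T/h/Hi.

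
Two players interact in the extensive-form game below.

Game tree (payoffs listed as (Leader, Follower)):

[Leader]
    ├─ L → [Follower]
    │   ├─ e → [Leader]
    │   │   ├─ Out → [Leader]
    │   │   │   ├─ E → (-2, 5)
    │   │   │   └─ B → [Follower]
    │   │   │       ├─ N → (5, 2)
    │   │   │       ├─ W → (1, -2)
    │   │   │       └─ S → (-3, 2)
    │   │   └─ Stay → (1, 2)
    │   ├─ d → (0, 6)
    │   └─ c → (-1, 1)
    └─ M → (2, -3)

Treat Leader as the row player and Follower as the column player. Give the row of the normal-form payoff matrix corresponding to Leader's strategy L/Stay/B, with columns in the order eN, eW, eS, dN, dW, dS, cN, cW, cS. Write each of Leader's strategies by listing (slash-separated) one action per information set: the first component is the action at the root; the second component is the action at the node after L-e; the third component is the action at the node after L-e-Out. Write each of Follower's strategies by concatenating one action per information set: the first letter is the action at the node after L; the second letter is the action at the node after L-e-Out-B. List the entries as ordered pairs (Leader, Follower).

(1,2) (1,2) (1,2) (0,6) (0,6) (0,6) (-1,1) (-1,1) (-1,1)

vs eN: Leader plays L → Follower plays e at [L] → Leader plays Stay at [L-e] → (1, 2)
vs eW: Leader plays L → Follower plays e at [L] → Leader plays Stay at [L-e] → (1, 2)
vs eS: Leader plays L → Follower plays e at [L] → Leader plays Stay at [L-e] → (1, 2)
vs dN: Leader plays L → Follower plays d at [L] → (0, 6)
vs dW: Leader plays L → Follower plays d at [L] → (0, 6)
vs dS: Leader plays L → Follower plays d at [L] → (0, 6)
vs cN: Leader plays L → Follower plays c at [L] → (-1, 1)
vs cW: Leader plays L → Follower plays c at [L] → (-1, 1)
vs cS: Leader plays L → Follower plays c at [L] → (-1, 1)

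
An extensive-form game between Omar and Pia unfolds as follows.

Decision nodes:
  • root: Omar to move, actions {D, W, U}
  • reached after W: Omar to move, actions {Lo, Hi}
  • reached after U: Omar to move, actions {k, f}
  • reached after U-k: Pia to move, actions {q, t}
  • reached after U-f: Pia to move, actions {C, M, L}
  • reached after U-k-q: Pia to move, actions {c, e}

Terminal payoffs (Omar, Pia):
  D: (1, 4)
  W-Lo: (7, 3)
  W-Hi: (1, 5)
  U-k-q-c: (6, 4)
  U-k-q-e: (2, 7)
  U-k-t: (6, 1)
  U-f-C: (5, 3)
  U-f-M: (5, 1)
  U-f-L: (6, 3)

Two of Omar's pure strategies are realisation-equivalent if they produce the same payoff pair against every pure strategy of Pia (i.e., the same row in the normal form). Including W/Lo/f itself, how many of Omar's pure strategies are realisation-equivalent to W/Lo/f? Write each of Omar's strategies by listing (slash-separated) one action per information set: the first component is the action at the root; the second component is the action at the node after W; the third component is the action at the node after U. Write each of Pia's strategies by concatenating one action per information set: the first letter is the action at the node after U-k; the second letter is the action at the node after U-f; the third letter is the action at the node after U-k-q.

2

Row for W/Lo/f (columns qCc, qCe, qMc, qMe, qLc, qLe, tCc, tCe, tMc, tMe, tLc, tLe): (7,3) (7,3) (7,3) (7,3) (7,3) (7,3) (7,3) (7,3) (7,3) (7,3) (7,3) (7,3).
Under W/Lo/f, Omar's choice at the node after U can never be reached regardless of what Pia does, so varying those choices leaves every outcome unchanged.
Holding the reachable choices fixed and varying the unreachable one freely already gives 2 equivalent strategies.
No other strategy reproduces this row, so those 2 are the full class: W/Lo/k, W/Lo/f.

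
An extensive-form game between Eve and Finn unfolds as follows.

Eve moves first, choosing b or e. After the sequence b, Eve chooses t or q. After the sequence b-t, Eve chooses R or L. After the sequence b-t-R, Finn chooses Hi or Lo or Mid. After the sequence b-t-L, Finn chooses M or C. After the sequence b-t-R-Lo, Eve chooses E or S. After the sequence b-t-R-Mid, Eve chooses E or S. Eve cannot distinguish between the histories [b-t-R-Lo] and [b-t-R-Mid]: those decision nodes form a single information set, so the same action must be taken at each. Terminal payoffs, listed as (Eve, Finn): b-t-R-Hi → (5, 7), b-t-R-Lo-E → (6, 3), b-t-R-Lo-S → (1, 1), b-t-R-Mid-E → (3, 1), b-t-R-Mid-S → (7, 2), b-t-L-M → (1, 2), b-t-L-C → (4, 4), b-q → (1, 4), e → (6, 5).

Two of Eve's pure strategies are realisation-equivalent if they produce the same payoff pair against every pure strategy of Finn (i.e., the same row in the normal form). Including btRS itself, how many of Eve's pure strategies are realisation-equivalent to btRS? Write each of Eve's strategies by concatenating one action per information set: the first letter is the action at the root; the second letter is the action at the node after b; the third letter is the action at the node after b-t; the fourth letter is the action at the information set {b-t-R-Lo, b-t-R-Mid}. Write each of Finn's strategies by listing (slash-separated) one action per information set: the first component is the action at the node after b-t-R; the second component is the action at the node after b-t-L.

Row for btRS (columns Hi/M, Hi/C, Lo/M, Lo/C, Mid/M, Mid/C): (5,7) (5,7) (1,1) (1,1) (7,2) (7,2).
Every one of Eve's information sets is on the play path for some reply by Finn when Eve follows btRS.
Changing the action at any of them therefore changes at least one column, so only btRS itself gives this row.

1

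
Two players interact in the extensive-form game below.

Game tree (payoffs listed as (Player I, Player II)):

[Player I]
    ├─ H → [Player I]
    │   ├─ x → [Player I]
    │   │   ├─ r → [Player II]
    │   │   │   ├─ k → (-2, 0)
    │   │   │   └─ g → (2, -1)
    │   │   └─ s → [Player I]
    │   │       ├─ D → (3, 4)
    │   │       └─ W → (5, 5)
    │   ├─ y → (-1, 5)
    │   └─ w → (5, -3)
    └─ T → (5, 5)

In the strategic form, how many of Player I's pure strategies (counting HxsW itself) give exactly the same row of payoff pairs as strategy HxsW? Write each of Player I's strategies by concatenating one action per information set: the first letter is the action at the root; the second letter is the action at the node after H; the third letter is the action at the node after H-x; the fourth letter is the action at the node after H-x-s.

Row for HxsW (columns k, g): (5,5) (5,5).
Every one of Player I's information sets is on the play path for some reply by Player II when Player I follows HxsW.
Even so, TxrD, TxrW, TxsD, TxsW, TyrD, TyrW, TysD, TysW, TwrD, TwrW, TwsD, TwsW happen to produce the same payoff in every column — so 13 strategies share this row.

13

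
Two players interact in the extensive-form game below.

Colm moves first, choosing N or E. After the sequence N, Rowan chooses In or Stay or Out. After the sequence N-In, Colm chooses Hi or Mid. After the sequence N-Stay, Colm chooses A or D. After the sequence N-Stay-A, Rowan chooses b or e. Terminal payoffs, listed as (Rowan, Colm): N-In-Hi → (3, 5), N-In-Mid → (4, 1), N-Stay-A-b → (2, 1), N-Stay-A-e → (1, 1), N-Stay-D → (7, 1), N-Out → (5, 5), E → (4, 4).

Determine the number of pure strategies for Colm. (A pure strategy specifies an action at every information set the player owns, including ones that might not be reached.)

8

Colm owns the root with actions {N, E} — two choices.
Colm owns the node after N-In with actions {Hi, Mid} — two choices.
Colm owns the node after N-Stay with actions {A, D} — two choices.
A pure strategy fixes one action at each information set independently, so the count is the product 2 × 2 × 2 = 8.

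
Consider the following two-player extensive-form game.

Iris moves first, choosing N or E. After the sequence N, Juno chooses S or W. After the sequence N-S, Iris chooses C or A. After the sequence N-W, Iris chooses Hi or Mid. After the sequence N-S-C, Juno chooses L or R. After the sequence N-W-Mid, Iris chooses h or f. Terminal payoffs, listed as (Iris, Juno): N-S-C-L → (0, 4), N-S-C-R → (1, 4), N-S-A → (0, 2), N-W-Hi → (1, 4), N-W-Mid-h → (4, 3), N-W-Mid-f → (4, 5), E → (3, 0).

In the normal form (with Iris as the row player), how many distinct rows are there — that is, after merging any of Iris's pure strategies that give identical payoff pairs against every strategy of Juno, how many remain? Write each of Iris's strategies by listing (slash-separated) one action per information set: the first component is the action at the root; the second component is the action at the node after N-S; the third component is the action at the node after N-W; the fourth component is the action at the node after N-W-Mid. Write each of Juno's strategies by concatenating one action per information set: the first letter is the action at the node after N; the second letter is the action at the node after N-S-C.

Iris has 16 pure strategies: N/C/Hi/h, N/C/Hi/f, N/C/Mid/h, N/C/Mid/f, N/A/Hi/h, N/A/Hi/f, N/A/Mid/h, N/A/Mid/f, E/C/Hi/h, E/C/Hi/f, E/C/Mid/h, E/C/Mid/f, E/A/Hi/h, E/A/Hi/f, E/A/Mid/h, E/A/Mid/f. Columns: SL, SR, WL, WR.
{N/C/Hi/h, N/C/Hi/f} → row (0,4) (1,4) (1,4) (1,4)
{N/C/Mid/h} → row (0,4) (1,4) (4,3) (4,3)
{N/C/Mid/f} → row (0,4) (1,4) (4,5) (4,5)
{N/A/Hi/h, N/A/Hi/f} → row (0,2) (0,2) (1,4) (1,4)
{N/A/Mid/h} → row (0,2) (0,2) (4,3) (4,3)
{N/A/Mid/f} → row (0,2) (0,2) (4,5) (4,5)
{E/C/Hi/h, E/C/Hi/f, E/C/Mid/h, E/C/Mid/f, E/A/Hi/h, E/A/Hi/f, E/A/Mid/h, E/A/Mid/f} → row (3,0) (3,0) (3,0) (3,0)
That's 7 distinct rows out of 16 strategies.

7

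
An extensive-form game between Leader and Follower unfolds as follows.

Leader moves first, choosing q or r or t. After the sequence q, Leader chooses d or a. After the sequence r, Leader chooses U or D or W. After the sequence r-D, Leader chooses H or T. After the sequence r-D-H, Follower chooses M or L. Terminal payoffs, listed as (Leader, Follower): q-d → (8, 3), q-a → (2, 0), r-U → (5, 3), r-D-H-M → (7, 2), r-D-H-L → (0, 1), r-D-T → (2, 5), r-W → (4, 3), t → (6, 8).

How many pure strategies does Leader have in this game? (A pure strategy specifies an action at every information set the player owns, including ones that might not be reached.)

Leader owns the root with actions {q, r, t} — three choices.
Leader owns the node after q with actions {d, a} — two choices.
Leader owns the node after r with actions {U, D, W} — three choices.
Leader owns the node after r-D with actions {H, T} — two choices.
A pure strategy fixes one action at each information set independently, so the count is the product 3 × 2 × 3 × 2 = 36.
(For reference, Follower has 2 pure strategies, giving a 36×2 normal-form matrix.)

36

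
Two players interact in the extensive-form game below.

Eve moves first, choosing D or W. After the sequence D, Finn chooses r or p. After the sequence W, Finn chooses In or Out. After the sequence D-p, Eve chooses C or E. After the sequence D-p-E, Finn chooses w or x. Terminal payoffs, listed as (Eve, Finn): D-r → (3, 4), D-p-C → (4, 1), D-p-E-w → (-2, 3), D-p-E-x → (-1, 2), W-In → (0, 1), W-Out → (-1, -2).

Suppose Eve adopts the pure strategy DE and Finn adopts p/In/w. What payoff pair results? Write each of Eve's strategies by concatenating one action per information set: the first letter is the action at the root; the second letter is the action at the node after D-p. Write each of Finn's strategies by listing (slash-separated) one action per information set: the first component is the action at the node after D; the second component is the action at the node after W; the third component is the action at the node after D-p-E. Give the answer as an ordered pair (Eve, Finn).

Trace the play path from the root:
  Eve plays D
  Finn plays p at [D]
  Eve plays E at [D-p]
  Finn plays w at [D-p-E]
→ terminal payoff (-2, 3).
(Finn's choice at the node after W is never reached on this path, so it doesn't affect the outcome.)

(-2, 3)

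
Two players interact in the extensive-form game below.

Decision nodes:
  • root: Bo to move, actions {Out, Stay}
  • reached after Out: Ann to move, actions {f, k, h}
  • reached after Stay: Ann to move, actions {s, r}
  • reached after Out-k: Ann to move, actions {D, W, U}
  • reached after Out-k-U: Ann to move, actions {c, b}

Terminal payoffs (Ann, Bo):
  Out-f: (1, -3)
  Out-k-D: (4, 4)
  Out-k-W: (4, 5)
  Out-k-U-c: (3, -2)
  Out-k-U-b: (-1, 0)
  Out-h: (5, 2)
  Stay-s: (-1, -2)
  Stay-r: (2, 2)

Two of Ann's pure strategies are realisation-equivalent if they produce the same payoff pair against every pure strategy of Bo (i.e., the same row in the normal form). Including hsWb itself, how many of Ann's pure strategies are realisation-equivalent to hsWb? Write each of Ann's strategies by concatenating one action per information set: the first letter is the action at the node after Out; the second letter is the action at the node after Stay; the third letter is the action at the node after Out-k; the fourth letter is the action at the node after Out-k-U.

Row for hsWb (columns Out, Stay): (5,2) (-1,-2).
Under hsWb, Ann's choice at the node after Out-k and at the node after Out-k-U can never be reached regardless of what Bo does, so varying those choices leaves every outcome unchanged.
Holding the reachable choices fixed and varying the unreachable ones freely already gives 3 × 2 = 6 equivalent strategies.
No other strategy reproduces this row, so those 6 are the full class: hsDc, hsDb, hsWc, hsWb, hsUc, hsUb.

6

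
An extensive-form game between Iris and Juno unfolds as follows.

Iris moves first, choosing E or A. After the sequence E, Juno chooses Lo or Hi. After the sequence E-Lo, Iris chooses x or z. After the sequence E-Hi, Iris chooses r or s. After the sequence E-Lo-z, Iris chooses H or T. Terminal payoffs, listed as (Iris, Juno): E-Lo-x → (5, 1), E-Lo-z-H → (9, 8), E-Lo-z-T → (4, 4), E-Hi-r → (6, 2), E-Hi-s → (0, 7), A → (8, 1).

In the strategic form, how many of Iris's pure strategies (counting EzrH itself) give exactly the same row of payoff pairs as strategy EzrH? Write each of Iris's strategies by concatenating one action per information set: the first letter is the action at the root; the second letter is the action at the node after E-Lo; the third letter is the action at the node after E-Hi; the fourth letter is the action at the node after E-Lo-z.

1

Row for EzrH (columns Lo, Hi): (9,8) (6,2).
Every one of Iris's information sets is on the play path for some reply by Juno when Iris follows EzrH.
Changing the action at any of them therefore changes at least one column, so only EzrH itself gives this row.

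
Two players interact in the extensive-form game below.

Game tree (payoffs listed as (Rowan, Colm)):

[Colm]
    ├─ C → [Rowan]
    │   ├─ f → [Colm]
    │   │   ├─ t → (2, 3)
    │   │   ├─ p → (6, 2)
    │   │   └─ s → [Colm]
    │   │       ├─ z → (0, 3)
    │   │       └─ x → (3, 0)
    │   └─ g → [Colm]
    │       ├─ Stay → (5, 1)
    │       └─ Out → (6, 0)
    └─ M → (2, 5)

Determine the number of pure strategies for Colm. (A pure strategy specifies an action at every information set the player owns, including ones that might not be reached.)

24

Colm owns the root with actions {C, M} — two choices.
Colm owns the node after C-f with actions {t, p, s} — three choices.
Colm owns the node after C-g with actions {Stay, Out} — two choices.
Colm owns the node after C-f-s with actions {z, x} — two choices.
A pure strategy fixes one action at each information set independently, so the count is the product 2 × 3 × 2 × 2 = 24.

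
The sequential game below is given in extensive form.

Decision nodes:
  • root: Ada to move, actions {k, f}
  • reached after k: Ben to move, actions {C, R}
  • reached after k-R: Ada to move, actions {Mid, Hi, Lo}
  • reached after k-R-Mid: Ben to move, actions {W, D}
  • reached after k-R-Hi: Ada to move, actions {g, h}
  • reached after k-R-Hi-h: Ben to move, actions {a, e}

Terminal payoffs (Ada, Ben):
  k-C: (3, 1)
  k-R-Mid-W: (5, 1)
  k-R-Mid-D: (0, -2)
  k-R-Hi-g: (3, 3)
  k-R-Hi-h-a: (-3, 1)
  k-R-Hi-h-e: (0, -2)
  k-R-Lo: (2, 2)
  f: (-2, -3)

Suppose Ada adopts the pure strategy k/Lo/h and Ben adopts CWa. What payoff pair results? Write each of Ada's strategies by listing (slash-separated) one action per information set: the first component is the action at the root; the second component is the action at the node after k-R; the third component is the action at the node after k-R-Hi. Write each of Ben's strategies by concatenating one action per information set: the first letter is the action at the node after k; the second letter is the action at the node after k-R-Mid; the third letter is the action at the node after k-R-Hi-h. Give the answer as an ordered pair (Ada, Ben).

Trace the play path from the root:
  Ada plays k
  Ben plays C at [k]
→ terminal payoff (3, 1).
(Ada's choice at the node after k-R is never reached on this path, so it doesn't affect the outcome.)

(3, 1)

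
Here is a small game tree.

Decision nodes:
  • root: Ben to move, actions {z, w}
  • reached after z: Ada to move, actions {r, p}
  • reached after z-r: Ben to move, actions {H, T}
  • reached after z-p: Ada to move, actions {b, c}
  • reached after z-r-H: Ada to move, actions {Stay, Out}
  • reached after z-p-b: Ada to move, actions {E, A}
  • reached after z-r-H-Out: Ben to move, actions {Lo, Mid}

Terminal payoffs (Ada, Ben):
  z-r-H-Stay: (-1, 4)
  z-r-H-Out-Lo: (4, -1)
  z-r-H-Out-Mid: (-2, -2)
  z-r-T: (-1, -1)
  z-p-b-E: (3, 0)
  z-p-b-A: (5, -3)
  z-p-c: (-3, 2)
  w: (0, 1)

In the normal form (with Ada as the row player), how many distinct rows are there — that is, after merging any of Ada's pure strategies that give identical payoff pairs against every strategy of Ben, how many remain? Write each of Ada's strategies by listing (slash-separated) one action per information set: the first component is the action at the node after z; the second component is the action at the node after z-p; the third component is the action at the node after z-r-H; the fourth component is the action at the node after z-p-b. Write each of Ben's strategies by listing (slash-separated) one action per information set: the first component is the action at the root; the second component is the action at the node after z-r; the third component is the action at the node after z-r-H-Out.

Ada has 16 pure strategies: r/b/Stay/E, r/b/Stay/A, r/b/Out/E, r/b/Out/A, r/c/Stay/E, r/c/Stay/A, r/c/Out/E, r/c/Out/A, p/b/Stay/E, p/b/Stay/A, p/b/Out/E, p/b/Out/A, p/c/Stay/E, p/c/Stay/A, p/c/Out/E, p/c/Out/A. Columns: z/H/Lo, z/H/Mid, z/T/Lo, z/T/Mid, w/H/Lo, w/H/Mid, w/T/Lo, w/T/Mid.
{r/b/Stay/E, r/b/Stay/A, r/c/Stay/E, r/c/Stay/A} → row (-1,4) (-1,4) (-1,-1) (-1,-1) (0,1) (0,1) (0,1) (0,1)
{r/b/Out/E, r/b/Out/A, r/c/Out/E, r/c/Out/A} → row (4,-1) (-2,-2) (-1,-1) (-1,-1) (0,1) (0,1) (0,1) (0,1)
{p/b/Stay/E, p/b/Out/E} → row (3,0) (3,0) (3,0) (3,0) (0,1) (0,1) (0,1) (0,1)
{p/b/Stay/A, p/b/Out/A} → row (5,-3) (5,-3) (5,-3) (5,-3) (0,1) (0,1) (0,1) (0,1)
{p/c/Stay/E, p/c/Stay/A, p/c/Out/E, p/c/Out/A} → row (-3,2) (-3,2) (-3,2) (-3,2) (0,1) (0,1) (0,1) (0,1)
That's 5 distinct rows out of 16 strategies.

5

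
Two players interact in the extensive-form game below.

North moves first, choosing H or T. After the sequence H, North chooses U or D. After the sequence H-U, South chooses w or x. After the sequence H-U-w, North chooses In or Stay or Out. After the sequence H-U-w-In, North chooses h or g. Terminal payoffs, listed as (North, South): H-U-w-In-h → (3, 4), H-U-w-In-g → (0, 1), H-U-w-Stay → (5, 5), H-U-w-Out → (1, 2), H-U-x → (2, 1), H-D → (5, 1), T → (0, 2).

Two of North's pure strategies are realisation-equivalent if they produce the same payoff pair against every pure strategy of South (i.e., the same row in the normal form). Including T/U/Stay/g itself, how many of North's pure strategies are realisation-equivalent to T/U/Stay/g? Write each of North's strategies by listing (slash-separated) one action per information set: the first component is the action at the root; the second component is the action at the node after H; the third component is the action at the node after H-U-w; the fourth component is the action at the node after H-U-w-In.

12

Row for T/U/Stay/g (columns w, x): (0,2) (0,2).
Under T/U/Stay/g, North's choice at the node after H and at the node after H-U-w and at the node after H-U-w-In can never be reached regardless of what South does, so varying those choices leaves every outcome unchanged.
Holding the reachable choices fixed and varying the unreachable ones freely already gives 2 × 3 × 2 = 12 equivalent strategies.
No other strategy reproduces this row, so those 12 are the full class: T/U/In/h, T/U/In/g, T/U/Stay/h, T/U/Stay/g, T/U/Out/h, T/U/Out/g, T/D/In/h, T/D/In/g, T/D/Stay/h, T/D/Stay/g, T/D/Out/h, T/D/Out/g.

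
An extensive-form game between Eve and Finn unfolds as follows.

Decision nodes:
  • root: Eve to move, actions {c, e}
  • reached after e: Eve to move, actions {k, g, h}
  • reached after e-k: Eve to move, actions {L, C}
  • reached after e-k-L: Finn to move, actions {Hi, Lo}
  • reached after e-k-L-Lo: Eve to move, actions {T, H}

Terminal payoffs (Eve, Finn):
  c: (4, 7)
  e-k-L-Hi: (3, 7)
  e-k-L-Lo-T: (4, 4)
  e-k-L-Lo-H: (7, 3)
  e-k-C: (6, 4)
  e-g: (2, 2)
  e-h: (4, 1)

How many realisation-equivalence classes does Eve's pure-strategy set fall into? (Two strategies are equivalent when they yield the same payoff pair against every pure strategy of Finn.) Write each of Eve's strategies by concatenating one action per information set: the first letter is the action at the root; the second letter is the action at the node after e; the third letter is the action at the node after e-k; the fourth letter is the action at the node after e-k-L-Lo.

Eve has 24 pure strategies: ckLT, ckLH, ckCT, ckCH, cgLT, cgLH, cgCT, cgCH, chLT, chLH, chCT, chCH, ekLT, ekLH, ekCT, ekCH, egLT, egLH, egCT, egCH, ehLT, ehLH, ehCT, ehCH. Columns: Hi, Lo.
{ckLT, ckLH, ckCT, ckCH, cgLT, cgLH, cgCT, cgCH, chLT, chLH, chCT, chCH} → row (4,7) (4,7)
{ekLT} → row (3,7) (4,4)
{ekLH} → row (3,7) (7,3)
{ekCT, ekCH} → row (6,4) (6,4)
{egLT, egLH, egCT, egCH} → row (2,2) (2,2)
{ehLT, ehLH, ehCT, ehCH} → row (4,1) (4,1)
That's 6 distinct rows out of 24 strategies.

6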